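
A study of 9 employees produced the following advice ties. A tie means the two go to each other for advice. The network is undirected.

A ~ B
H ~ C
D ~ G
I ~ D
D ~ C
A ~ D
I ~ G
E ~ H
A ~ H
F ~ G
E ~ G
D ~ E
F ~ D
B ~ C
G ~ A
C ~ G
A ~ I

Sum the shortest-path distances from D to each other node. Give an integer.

10

Distances from D: A:1, B:2, C:1, E:1, F:1, G:1, H:2, I:1.
Sum = 1 + 2 + 1 + 1 + 1 + 1 + 2 + 1 = 10.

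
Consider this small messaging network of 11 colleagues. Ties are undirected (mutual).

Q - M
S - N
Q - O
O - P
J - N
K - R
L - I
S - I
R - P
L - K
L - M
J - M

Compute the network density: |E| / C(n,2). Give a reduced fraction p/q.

12/55

There are 12 edges and 11 nodes, so the maximum possible is C(11,2) = 55.
Density = 12/55.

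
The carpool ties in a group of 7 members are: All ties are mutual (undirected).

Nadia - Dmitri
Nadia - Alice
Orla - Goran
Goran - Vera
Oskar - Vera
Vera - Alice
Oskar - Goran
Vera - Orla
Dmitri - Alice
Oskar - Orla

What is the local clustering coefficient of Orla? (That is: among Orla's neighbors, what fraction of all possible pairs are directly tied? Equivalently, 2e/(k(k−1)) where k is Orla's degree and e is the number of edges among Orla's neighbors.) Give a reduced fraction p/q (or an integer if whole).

1

Orla's neighbors: Goran, Oskar, and Vera (k = 3).
Possible neighbor pairs: C(3,2) = 3. Edges among them: Goran–Oskar, Goran–Vera, Oskar–Vera → e = 3.
Clustering(Orla) = 3/3 = 1.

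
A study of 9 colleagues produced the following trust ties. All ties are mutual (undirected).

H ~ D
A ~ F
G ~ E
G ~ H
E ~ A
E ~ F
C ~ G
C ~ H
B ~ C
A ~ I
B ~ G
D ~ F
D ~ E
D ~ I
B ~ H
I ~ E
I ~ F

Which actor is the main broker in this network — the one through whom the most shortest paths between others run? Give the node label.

Unnormalized betweenness of each node: A:0, B:0, C:0, D:21/4, E:25/3, F:7/12, G:27/4, H:9/2, I:7/12.
E has the largest value, 25/3, making it the main broker — the node through which the most shortest paths run.

E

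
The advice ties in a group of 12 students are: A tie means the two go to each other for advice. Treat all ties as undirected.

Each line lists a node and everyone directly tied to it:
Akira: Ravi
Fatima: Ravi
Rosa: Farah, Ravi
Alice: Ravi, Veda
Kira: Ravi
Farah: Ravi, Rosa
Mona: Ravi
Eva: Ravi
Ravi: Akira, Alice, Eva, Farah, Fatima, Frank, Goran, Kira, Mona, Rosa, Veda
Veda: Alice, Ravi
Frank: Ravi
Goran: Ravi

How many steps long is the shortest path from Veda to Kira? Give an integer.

One shortest route is Veda – Ravi – Kira, which uses 2 edges, and Veda and Kira are not directly tied, so nothing shorter exists. So d(Veda,Kira) = 2.

2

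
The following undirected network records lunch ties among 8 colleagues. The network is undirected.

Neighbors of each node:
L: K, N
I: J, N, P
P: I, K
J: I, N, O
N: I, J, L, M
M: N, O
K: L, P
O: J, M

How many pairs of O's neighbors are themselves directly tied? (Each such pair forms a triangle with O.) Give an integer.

O's neighbors are J and M, but none of them are tied to each other, so no triangle contains O.

0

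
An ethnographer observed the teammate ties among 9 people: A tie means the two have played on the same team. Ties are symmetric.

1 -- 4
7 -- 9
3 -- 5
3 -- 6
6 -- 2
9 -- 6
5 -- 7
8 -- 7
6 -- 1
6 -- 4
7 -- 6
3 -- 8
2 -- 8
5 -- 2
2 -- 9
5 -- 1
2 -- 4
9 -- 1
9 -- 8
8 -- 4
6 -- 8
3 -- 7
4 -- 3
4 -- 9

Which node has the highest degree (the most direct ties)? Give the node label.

Degrees — 1:4, 2:5, 3:5, 4:6, 5:4, 6:7, 7:5, 8:6, 9:6.
The maximum is 7, attained only by 6.

6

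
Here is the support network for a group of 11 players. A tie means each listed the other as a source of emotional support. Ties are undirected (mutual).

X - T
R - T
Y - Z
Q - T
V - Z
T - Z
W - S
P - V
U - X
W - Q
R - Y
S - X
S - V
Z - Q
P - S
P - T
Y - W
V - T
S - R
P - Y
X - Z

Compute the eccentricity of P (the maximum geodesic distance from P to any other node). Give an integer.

3

Distances from P: Q:2, R:2, S:1, T:1, U:3, V:1, W:2, X:2, Y:1, Z:2.
The largest is 3 (to U), so the eccentricity of P is 3.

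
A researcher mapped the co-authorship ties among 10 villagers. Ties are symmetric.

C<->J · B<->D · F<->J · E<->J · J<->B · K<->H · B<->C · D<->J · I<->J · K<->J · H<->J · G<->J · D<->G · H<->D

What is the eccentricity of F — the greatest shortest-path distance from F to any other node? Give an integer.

2

Distances from F: B:2, C:2, D:2, E:2, G:2, H:2, I:2, J:1, K:2.
The largest is 2 (to E, K, I, G, D, C, H, and B), so the eccentricity of F is 2.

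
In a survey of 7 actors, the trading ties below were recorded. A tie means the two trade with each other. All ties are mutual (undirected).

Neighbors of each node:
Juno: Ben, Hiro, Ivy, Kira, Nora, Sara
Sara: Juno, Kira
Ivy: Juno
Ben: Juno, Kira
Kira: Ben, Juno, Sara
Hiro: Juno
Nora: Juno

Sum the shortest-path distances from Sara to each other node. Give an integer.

Distances from Sara: Ben:2, Hiro:2, Ivy:2, Juno:1, Kira:1, Nora:2.
Sum = 2 + 2 + 2 + 1 + 1 + 2 = 10.

10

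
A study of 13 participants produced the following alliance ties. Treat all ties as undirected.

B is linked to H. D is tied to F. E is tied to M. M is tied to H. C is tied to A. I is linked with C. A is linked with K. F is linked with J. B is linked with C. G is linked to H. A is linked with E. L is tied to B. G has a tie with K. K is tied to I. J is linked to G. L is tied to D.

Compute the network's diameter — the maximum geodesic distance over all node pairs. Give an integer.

5

Eccentricity of each node (its greatest distance to any other): A:4, B:3, C:4, D:5, E:5, F:5, G:3, H:3, I:4, J:4, K:4, L:4, M:4.
The maximum eccentricity is 5, realized for instance by the pair F–E via F – J – G – H – M – E. So the diameter is 5.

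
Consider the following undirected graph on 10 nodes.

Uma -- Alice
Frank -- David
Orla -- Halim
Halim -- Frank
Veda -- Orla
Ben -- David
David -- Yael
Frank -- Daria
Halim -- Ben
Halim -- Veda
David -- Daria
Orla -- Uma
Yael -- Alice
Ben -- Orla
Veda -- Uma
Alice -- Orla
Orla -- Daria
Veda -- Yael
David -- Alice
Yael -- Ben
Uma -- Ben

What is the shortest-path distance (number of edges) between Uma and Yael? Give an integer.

One shortest route is Uma – Ben – Yael, which uses 2 edges, and Uma and Yael are not directly tied, so nothing shorter exists. So d(Uma,Yael) = 2.

2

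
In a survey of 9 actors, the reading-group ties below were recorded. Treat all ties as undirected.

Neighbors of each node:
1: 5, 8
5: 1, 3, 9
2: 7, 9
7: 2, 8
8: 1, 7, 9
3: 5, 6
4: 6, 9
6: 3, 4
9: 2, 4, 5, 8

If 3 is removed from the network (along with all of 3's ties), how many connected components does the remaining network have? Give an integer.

3's neighbors (5 and 6) remain reachable from one another through other ties, so the rest of the network stays in one piece.

1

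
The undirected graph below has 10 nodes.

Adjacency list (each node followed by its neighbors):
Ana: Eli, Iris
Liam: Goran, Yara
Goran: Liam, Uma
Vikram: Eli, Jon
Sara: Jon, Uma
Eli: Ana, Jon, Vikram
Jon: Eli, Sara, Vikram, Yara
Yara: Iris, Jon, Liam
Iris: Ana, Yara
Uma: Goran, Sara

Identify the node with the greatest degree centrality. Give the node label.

Degrees — Ana:2, Eli:3, Goran:2, Iris:2, Jon:4, Liam:2, Sara:2, Uma:2, Vikram:2, Yara:3.
The maximum is 4, attained only by Jon.

Jon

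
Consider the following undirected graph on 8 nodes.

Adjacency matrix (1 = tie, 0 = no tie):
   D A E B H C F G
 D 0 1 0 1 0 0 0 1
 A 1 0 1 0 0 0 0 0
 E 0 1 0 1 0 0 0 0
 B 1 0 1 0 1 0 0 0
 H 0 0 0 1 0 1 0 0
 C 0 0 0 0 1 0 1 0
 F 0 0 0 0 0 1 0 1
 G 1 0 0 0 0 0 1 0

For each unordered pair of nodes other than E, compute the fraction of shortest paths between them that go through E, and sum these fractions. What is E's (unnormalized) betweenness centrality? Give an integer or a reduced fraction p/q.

4/3

Pairs whose geodesics pass through E — A–B: 1/2; A–H: 1/2; A–C: 1/3.
All other pairs contribute 0.
Summing the contributions gives betweenness(E) = 4/3.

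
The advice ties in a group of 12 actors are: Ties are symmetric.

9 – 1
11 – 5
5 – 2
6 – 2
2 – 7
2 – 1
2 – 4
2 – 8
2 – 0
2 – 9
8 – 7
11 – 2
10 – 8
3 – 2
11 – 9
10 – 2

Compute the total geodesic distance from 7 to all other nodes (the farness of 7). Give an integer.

20

Distances from 7: 0:2, 1:2, 2:1, 3:2, 4:2, 5:2, 6:2, 8:1, 9:2, 10:2, 11:2.
Sum = 2 + 2 + 1 + 2 + 2 + 2 + 2 + 1 + 2 + 2 + 2 = 20.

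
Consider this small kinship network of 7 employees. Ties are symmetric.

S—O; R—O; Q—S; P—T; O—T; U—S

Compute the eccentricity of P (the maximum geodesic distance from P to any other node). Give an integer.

Distances from P: O:2, Q:4, R:3, S:3, T:1, U:4.
The largest is 4 (to U and Q), so the eccentricity of P is 4.

4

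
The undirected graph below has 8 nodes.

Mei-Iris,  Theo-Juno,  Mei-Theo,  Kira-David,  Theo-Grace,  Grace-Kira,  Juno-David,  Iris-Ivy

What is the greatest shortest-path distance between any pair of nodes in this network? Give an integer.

5

Eccentricity of each node (its greatest distance to any other): David:5, Grace:4, Iris:4, Ivy:5, Juno:4, Kira:5, Mei:3, Theo:3.
The maximum eccentricity is 5, realized for instance by the pair Ivy–David via Ivy – Iris – Mei – Theo – Juno – David. So the diameter is 5.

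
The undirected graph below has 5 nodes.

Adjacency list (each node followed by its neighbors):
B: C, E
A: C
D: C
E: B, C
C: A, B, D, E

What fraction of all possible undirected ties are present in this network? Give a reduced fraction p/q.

There are 5 edges and 5 nodes, so the maximum possible is C(5,2) = 10.
Density = 5/10 = 1/2.

1/2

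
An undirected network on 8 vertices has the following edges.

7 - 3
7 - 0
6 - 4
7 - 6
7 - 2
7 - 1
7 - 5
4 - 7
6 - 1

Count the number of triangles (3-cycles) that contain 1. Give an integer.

1

1's neighbors: 6 and 7.
Neighbor pairs that are themselves tied: 1–6–7. Each forms one triangle with 1, for 1 in total.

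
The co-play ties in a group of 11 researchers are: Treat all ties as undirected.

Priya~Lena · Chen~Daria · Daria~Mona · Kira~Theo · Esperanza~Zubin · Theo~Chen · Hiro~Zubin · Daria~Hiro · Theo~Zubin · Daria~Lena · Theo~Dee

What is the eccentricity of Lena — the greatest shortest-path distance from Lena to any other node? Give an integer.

Distances from Lena: Chen:2, Daria:1, Dee:4, Esperanza:4, Hiro:2, Kira:4, Mona:2, Priya:1, Theo:3, Zubin:3.
The largest is 4 (to Kira, Dee, and Esperanza), so the eccentricity of Lena is 4.

4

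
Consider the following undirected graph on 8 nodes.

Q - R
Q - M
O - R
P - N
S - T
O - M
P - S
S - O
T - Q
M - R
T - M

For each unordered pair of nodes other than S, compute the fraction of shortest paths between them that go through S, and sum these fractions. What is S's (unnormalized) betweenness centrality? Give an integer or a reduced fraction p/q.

21/2

Pairs whose geodesics pass through S — R–N: 1; R–P: 1; M–N: 2/2; M–P: 2/2; Q–N: 1; Q–P: 1; O–T: 1/2; O–N: 1; O–P: 1; T–N: 1; T–P: 1.
All other pairs contribute 0.
Summing the contributions gives betweenness(S) = 21/2.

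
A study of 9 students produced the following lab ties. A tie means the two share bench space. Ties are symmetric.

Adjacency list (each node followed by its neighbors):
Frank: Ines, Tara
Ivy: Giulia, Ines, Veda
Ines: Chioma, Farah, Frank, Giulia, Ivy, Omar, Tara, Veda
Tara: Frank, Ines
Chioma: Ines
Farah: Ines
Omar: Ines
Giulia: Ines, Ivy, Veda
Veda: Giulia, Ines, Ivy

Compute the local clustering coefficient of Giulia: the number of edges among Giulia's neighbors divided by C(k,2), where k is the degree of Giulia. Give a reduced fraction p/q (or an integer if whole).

Giulia's neighbors: Ines, Ivy, and Veda (k = 3).
Possible neighbor pairs: C(3,2) = 3. Edges among them: Ines–Ivy, Ines–Veda, Ivy–Veda → e = 3.
Clustering(Giulia) = 3/3 = 1.

1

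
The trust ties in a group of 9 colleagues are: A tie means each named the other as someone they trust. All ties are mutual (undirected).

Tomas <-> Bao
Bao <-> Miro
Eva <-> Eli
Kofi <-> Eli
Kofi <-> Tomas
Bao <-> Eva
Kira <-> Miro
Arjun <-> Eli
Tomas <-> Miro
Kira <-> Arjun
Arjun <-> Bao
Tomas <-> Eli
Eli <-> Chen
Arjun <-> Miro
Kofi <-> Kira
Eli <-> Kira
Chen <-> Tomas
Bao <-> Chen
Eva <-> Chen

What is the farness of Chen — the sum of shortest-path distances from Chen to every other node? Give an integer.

Distances from Chen: Arjun:2, Bao:1, Eli:1, Eva:1, Kira:2, Kofi:2, Miro:2, Tomas:1.
Sum = 2 + 1 + 1 + 1 + 2 + 2 + 2 + 1 = 12.

12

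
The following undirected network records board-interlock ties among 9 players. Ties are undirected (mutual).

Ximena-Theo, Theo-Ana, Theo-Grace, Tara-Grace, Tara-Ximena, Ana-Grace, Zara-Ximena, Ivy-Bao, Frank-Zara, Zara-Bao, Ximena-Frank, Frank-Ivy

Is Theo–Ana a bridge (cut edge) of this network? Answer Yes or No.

Even without that edge, Theo still reaches Ana via Theo – Grace – Ana, so the network stays connected. Not a bridge.

No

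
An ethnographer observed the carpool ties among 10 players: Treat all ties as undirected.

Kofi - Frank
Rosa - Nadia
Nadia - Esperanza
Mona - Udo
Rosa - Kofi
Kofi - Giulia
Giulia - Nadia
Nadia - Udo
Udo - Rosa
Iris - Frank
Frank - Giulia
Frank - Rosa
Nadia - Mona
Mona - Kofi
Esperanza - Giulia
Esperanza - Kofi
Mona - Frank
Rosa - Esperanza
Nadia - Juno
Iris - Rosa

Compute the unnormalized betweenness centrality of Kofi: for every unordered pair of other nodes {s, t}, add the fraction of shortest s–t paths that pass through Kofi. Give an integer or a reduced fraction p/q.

5/3

Pairs whose geodesics pass through Kofi — Esperanza–Mona: 1/2; Esperanza–Frank: 1/3; Mona–Giulia: 1/3; Mona–Rosa: 1/4; Giulia–Rosa: 1/4.
All other pairs contribute 0.
Summing the contributions gives betweenness(Kofi) = 5/3.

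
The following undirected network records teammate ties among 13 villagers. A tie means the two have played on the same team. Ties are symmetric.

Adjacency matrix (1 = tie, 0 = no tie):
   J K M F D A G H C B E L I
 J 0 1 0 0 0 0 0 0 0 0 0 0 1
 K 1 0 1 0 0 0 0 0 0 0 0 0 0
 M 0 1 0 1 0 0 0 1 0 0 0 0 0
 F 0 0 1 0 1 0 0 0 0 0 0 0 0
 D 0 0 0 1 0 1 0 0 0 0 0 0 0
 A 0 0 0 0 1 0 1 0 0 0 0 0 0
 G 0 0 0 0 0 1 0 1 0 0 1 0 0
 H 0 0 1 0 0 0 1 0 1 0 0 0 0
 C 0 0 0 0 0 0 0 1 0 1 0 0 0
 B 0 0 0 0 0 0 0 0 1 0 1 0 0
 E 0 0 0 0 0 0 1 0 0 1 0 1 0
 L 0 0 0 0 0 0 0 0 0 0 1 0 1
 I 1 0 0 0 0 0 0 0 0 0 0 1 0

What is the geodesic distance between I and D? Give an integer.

5

One shortest route is I – J – K – M – F – D, which uses 5 edges, and at distance 4 from I we only reach {A, C, F, H}, which does not include D. So d(I,D) = 5.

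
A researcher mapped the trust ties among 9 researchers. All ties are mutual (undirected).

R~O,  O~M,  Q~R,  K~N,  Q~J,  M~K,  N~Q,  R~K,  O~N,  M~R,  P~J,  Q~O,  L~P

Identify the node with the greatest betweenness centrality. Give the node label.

Q

Unnormalized betweenness of each node: J:12, K:5/6, L:0, M:1/3, N:7/3, O:17/6, P:7, Q:46/3, R:13/3.
Q has the largest value, 46/3, making it the main broker — the node through which the most shortest paths run.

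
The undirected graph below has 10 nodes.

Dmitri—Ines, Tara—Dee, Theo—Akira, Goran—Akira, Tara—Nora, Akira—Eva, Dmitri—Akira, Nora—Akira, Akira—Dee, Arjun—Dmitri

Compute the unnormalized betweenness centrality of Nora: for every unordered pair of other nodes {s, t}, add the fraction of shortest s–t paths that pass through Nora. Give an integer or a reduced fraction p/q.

7/2

Pairs whose geodesics pass through Nora — Goran–Tara: 1/2; Theo–Tara: 1/2; Ines–Tara: 1/2; Arjun–Tara: 1/2; Tara–Eva: 1/2; Tara–Akira: 1/2; Tara–Dmitri: 1/2.
All other pairs contribute 0.
Summing the contributions gives betweenness(Nora) = 7/2.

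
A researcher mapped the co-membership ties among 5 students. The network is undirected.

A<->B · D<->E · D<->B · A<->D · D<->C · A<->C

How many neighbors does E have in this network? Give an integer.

1

E is directly tied to D. That is 1 neighbor, so the degree of E is 1.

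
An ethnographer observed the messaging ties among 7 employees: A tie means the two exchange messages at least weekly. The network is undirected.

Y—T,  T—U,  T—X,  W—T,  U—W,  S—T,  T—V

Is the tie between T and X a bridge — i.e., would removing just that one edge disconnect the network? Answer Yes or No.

Yes

Without the T–X edge there is no alternate route between T and X, so the network disconnects. It is a bridge.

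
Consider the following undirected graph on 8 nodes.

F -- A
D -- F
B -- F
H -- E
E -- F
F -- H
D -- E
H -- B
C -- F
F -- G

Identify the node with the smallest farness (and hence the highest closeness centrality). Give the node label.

F

Farness (sum of distances to all others) for each node — A:13, B:12, C:13, D:12, E:11, F:7, G:13, H:11.
The smallest farness is 7, for F, so F has the highest closeness.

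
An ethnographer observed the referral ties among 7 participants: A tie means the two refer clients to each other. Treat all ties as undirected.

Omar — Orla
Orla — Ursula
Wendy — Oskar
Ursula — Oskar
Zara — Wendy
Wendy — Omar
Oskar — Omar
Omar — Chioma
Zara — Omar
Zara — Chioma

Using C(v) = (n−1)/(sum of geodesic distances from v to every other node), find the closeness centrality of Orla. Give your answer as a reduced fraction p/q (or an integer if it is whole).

3/5

Distances from Orla: Chioma:2, Omar:1, Oskar:2, Ursula:1, Wendy:2, Zara:2. Sum = 10.
n = 7, so closeness = 6/10 = 3/5.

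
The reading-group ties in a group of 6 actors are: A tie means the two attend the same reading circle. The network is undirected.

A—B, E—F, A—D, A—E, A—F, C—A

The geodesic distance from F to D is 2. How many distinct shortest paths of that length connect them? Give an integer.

The shortest distance is 2, and the only length-2 path is F–A–D. So there is exactly 1 shortest path.

1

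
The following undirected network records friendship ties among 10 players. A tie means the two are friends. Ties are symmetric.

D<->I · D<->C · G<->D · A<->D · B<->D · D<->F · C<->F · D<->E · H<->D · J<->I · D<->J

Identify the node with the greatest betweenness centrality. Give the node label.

Unnormalized betweenness of each node: A:0, B:0, C:0, D:34, E:0, F:0, G:0, H:0, I:0, J:0.
D has the largest value, 34, making it the main broker — the node through which the most shortest paths run.

D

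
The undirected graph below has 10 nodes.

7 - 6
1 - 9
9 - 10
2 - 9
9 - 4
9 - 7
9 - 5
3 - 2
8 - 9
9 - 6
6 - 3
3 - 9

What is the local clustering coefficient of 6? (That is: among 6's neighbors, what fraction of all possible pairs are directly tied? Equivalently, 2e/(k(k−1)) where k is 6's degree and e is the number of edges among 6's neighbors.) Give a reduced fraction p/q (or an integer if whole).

2/3

6's neighbors: 3, 7, and 9 (k = 3).
Possible neighbor pairs: C(3,2) = 3. Edges among them: 3–9, 7–9 → e = 2.
Clustering(6) = 2/3.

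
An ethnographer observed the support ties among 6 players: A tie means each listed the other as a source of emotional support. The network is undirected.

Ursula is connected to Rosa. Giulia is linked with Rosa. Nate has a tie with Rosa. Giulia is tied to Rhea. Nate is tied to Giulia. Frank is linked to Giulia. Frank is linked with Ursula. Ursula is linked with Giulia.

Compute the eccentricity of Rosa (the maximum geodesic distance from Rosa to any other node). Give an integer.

2

Distances from Rosa: Frank:2, Giulia:1, Nate:1, Rhea:2, Ursula:1.
The largest is 2 (to Frank and Rhea), so the eccentricity of Rosa is 2.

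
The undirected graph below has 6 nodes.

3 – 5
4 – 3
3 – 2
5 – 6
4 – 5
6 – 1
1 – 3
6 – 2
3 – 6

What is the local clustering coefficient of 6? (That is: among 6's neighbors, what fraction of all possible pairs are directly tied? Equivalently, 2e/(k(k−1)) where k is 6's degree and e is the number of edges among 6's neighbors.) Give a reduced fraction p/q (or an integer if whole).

6's neighbors: 1, 2, 3, and 5 (k = 4).
Possible neighbor pairs: C(4,2) = 6. Edges among them: 1–3, 2–3, 3–5 → e = 3.
Clustering(6) = 3/6 = 1/2.

1/2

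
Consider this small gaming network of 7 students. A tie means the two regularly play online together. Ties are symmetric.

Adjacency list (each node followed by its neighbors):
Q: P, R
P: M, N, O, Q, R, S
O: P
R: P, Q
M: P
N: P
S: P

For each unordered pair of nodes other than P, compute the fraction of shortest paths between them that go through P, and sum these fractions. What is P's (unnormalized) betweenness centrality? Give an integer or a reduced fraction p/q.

Pairs whose geodesics pass through P — N–R: 1; N–O: 1; N–Q: 1; N–M: 1; N–S: 1; R–O: 1; R–M: 1; R–S: 1; O–Q: 1; O–M: 1; O–S: 1; Q–M: 1; Q–S: 1; M–S: 1.
All other pairs contribute 0.
Summing the contributions gives betweenness(P) = 14.

14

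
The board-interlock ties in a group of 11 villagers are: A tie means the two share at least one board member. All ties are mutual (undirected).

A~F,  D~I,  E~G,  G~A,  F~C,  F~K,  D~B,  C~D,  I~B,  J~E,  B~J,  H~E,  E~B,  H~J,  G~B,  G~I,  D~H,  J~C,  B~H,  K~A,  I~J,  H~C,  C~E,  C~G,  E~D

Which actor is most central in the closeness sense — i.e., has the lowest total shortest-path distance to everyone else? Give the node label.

C

Farness (sum of distances to all others) for each node — A:20, B:16, C:14, D:17, E:15, F:19, G:15, H:17, I:18, J:17, K:24.
The smallest farness is 14, for C, so C has the highest closeness.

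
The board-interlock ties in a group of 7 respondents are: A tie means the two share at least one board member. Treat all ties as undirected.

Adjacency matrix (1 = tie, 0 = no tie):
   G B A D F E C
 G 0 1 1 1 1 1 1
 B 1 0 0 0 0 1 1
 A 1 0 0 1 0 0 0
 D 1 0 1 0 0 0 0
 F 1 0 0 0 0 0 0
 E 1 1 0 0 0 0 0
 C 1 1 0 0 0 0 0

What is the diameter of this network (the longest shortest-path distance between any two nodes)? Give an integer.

Eccentricity of each node (its greatest distance to any other): A:2, B:2, C:2, D:2, E:2, F:2, G:1.
The maximum eccentricity is 2, realized for instance by the pair B–A via B – G – A. So the diameter is 2.

2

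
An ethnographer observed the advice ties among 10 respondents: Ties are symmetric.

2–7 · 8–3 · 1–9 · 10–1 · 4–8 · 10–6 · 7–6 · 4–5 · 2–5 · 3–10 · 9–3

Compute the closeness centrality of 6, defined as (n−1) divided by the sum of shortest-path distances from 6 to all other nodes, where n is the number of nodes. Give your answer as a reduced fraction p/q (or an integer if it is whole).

Distances from 6: 1:2, 2:2, 3:2, 4:4, 5:3, 7:1, 8:3, 9:3, 10:1. Sum = 21.
n = 10, so closeness = 9/21 = 3/7.

3/7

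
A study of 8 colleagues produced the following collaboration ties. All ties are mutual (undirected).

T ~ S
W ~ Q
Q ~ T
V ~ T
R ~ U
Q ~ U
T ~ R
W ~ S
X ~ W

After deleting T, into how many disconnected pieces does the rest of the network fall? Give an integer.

2

Without T, the remaining ties split the others into: {Q, R, S, U, W, X}; {V}.
That's 2 separate components.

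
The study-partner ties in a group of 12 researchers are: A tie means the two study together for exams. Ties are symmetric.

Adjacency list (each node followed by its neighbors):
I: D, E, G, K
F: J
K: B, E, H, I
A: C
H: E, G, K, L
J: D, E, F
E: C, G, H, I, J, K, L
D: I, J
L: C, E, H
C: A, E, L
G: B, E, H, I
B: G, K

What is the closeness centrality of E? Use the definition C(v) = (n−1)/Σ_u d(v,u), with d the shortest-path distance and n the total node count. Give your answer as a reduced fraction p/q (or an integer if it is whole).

Distances from E: A:2, B:2, C:1, D:2, F:2, G:1, H:1, I:1, J:1, K:1, L:1. Sum = 15.
n = 12, so closeness = 11/15.

11/15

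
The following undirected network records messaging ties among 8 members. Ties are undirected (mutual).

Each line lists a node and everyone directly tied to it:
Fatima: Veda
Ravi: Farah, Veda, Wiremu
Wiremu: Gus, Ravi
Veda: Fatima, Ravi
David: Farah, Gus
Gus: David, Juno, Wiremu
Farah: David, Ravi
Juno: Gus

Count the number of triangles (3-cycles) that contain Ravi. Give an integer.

Ravi's neighbors are Farah, Veda, and Wiremu, but none of them are tied to each other, so no triangle contains Ravi.

0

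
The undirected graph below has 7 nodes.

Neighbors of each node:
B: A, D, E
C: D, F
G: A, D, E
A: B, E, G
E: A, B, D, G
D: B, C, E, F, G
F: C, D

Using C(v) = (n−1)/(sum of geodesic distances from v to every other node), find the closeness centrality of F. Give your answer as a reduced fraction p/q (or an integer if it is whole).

Distances from F: A:3, B:2, C:1, D:1, E:2, G:2. Sum = 11.
n = 7, so closeness = 6/11.

6/11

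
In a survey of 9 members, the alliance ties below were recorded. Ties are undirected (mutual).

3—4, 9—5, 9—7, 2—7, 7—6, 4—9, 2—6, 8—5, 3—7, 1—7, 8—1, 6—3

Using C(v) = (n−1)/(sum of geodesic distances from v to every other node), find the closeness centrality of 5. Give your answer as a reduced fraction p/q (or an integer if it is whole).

8/17

Distances from 5: 1:2, 2:3, 3:3, 4:2, 6:3, 7:2, 8:1, 9:1. Sum = 17.
n = 9, so closeness = 8/17.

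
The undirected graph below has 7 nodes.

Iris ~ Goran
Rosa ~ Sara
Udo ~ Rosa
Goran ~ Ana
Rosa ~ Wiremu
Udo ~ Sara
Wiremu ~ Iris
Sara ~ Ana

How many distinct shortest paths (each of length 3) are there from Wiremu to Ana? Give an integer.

The shortest distance is 3. The length-3 paths are: Wiremu–Rosa–Sara–Ana; Wiremu–Iris–Goran–Ana.
That gives 2 distinct shortest paths.

2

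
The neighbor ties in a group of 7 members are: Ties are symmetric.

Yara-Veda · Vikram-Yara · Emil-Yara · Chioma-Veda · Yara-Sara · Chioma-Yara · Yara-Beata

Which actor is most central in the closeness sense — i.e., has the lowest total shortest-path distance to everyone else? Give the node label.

Yara

Farness (sum of distances to all others) for each node — Beata:11, Chioma:10, Emil:11, Sara:11, Veda:10, Vikram:11, Yara:6.
The smallest farness is 6, for Yara, so Yara has the highest closeness.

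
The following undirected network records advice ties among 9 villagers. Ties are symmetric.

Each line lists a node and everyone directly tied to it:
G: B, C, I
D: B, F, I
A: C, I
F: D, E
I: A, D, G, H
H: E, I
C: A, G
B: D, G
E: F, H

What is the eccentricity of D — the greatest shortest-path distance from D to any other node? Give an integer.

3

Distances from D: A:2, B:1, C:3, E:2, F:1, G:2, H:2, I:1.
The largest is 3 (to C), so the eccentricity of D is 3.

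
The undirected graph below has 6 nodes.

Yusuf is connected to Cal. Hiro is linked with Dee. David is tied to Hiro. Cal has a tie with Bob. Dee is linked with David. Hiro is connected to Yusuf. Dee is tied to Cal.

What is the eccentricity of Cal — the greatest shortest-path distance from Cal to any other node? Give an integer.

Distances from Cal: Bob:1, David:2, Dee:1, Hiro:2, Yusuf:1.
The largest is 2 (to Hiro and David), so the eccentricity of Cal is 2.

2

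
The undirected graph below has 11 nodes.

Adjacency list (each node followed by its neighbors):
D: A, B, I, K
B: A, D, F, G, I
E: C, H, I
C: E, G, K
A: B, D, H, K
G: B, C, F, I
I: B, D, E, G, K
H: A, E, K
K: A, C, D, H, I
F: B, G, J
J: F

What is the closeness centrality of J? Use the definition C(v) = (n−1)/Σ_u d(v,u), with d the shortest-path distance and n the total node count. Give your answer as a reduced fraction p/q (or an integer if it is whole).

Distances from J: A:3, B:2, C:3, D:3, E:4, F:1, G:2, H:4, I:3, K:4. Sum = 29.
n = 11, so closeness = 10/29.

10/29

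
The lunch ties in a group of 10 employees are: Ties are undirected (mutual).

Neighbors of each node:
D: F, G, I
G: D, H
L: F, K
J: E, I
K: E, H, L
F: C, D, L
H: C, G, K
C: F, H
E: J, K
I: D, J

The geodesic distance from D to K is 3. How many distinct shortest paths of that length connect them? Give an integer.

2

The shortest distance is 3. The length-3 paths are: D–F–L–K; D–G–H–K.
That gives 2 distinct shortest paths.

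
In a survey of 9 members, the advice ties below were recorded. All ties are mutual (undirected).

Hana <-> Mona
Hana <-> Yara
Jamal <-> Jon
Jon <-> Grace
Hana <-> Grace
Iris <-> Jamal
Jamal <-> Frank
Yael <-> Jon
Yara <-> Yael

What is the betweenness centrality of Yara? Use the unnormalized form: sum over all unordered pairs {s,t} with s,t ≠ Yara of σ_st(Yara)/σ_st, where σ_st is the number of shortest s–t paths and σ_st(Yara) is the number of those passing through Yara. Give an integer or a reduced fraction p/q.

2

Pairs whose geodesics pass through Yara — Yael–Hana: 1; Yael–Mona: 1.
All other pairs contribute 0.
Summing the contributions gives betweenness(Yara) = 2.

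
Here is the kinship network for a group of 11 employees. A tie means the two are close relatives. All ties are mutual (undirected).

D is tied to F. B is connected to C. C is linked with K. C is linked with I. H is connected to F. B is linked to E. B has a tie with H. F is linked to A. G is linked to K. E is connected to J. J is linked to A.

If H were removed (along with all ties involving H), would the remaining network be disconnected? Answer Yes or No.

No

Even without H, every remaining node can still reach every other (the residual graph is connected), so H is not a cut vertex.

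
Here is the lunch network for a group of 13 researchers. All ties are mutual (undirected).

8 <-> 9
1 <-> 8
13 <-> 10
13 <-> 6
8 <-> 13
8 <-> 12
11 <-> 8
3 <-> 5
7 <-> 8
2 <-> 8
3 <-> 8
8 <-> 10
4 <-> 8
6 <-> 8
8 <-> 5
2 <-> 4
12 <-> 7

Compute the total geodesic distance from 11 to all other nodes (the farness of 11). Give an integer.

23

Distances from 11: 1:2, 2:2, 3:2, 4:2, 5:2, 6:2, 7:2, 8:1, 9:2, 10:2, 12:2, 13:2.
Sum = 2 + 2 + 2 + 2 + 2 + 2 + 2 + 1 + 2 + 2 + 2 + 2 = 23.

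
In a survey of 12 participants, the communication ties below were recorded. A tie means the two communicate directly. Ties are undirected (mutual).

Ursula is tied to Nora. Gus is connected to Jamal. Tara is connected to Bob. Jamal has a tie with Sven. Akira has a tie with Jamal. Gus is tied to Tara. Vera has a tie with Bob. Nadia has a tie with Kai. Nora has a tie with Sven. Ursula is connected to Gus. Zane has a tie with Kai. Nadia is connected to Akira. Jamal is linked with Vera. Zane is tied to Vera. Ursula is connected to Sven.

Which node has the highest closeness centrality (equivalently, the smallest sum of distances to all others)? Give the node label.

Jamal

Farness (sum of distances to all others) for each node — Akira:25, Bob:28, Gus:23, Jamal:19, Kai:34, Nadia:31, Nora:32, Sven:25, Tara:28, Ursula:29, Vera:22, Zane:28.
The smallest farness is 19, for Jamal, so Jamal has the highest closeness.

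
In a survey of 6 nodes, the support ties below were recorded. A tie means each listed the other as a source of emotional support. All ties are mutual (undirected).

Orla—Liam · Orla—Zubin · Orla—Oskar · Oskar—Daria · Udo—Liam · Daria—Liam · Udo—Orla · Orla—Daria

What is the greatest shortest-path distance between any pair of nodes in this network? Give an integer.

2

Eccentricity of each node (its greatest distance to any other): Daria:2, Liam:2, Orla:1, Oskar:2, Udo:2, Zubin:2.
The maximum eccentricity is 2, realized for instance by the pair Oskar–Liam via Oskar – Orla – Liam. So the diameter is 2.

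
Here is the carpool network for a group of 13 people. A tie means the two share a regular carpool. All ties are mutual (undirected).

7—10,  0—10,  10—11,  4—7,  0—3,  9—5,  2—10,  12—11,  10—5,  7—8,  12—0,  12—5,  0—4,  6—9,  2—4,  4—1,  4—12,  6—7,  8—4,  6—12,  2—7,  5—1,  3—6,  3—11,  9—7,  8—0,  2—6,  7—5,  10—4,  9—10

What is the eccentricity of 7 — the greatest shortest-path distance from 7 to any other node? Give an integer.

2

Distances from 7: 0:2, 1:2, 2:1, 3:2, 4:1, 5:1, 6:1, 8:1, 9:1, 10:1, 11:2, 12:2.
The largest is 2 (to 1, 12, 0, 11, and 3), so the eccentricity of 7 is 2.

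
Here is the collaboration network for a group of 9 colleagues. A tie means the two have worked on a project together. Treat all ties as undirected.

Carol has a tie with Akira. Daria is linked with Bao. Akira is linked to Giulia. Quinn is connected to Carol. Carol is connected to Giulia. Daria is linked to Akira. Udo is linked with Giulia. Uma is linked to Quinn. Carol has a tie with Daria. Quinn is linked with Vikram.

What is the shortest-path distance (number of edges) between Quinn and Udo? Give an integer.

One shortest route is Quinn – Carol – Giulia – Udo, which uses 3 edges, and at distance 2 from Quinn we only reach {Akira, Daria, Giulia}, which does not include Udo. So d(Quinn,Udo) = 3.

3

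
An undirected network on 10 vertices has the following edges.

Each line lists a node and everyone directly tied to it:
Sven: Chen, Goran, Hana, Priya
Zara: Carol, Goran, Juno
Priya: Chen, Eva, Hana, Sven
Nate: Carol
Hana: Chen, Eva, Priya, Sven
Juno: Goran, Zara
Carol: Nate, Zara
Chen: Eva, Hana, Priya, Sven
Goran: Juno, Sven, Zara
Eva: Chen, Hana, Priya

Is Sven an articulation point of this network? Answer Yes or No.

Yes

Removing Sven leaves {Carol, Goran, Juno, Nate, and Zara} with no path to {Chen, Eva, Hana, and Priya}, so the network splits into 2 components. Sven is a cut vertex.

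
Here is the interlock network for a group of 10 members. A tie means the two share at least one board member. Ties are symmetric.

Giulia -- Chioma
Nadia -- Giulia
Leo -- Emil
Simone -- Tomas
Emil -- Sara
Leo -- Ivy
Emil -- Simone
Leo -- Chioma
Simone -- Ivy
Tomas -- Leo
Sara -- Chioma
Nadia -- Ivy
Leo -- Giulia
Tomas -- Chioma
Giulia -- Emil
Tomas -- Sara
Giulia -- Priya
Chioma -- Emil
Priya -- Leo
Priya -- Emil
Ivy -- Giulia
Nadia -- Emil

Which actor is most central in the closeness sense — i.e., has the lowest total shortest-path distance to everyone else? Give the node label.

Farness (sum of distances to all others) for each node — Chioma:13, Emil:11, Giulia:12, Ivy:15, Leo:12, Nadia:16, Priya:15, Sara:16, Simone:15, Tomas:15.
The smallest farness is 11, for Emil, so Emil has the highest closeness.

Emil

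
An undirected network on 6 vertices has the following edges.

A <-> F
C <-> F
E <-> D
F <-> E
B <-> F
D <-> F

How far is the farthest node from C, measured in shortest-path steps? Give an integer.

2

Distances from C: A:2, B:2, D:2, E:2, F:1.
The largest is 2 (to A, B, D, and E), so the eccentricity of C is 2.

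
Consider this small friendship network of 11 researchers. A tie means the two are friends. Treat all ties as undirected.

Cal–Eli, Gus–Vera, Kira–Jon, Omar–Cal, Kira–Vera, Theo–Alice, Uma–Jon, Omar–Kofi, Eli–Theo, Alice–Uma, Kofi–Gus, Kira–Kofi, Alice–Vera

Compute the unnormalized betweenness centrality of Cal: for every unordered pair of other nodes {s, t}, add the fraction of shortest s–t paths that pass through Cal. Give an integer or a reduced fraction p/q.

14/3

Pairs whose geodesics pass through Cal — Kofi–Theo: 1/3; Kofi–Eli: 1; Gus–Eli: 1/2; Kira–Eli: 1/2; Alice–Omar: 1/3; Theo–Omar: 1; Eli–Omar: 1.
All other pairs contribute 0.
Summing the contributions gives betweenness(Cal) = 14/3.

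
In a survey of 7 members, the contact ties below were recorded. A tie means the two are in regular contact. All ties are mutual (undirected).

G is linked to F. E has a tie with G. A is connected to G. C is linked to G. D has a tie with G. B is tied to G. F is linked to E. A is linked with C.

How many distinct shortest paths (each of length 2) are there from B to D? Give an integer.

The shortest distance is 2, and the only length-2 path is B–G–D. So there is exactly 1 shortest path.

1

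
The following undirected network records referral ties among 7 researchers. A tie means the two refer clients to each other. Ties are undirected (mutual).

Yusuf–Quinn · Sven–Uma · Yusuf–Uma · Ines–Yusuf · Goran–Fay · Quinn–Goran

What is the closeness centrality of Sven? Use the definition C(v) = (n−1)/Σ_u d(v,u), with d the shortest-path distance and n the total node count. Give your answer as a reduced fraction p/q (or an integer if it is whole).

Distances from Sven: Fay:5, Goran:4, Ines:3, Quinn:3, Uma:1, Yusuf:2. Sum = 18.
n = 7, so closeness = 6/18 = 1/3.

1/3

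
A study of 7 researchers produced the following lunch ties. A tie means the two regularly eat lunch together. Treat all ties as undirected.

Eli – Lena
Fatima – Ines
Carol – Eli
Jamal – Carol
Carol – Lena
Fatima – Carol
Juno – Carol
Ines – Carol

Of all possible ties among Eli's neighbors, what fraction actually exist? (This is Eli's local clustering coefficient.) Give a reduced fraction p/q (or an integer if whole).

Eli's neighbors: Carol and Lena (k = 2).
Possible neighbor pairs: C(2,2) = 1. Edges among them: Carol–Lena → e = 1.
Clustering(Eli) = 1/1.

1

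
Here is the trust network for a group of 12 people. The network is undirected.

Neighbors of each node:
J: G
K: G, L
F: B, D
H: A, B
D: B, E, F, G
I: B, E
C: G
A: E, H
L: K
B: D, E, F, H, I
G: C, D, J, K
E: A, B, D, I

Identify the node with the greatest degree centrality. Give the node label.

Degrees — A:2, B:5, C:1, D:4, E:4, F:2, G:4, H:2, I:2, J:1, K:2, L:1.
The maximum is 5, attained only by B.

B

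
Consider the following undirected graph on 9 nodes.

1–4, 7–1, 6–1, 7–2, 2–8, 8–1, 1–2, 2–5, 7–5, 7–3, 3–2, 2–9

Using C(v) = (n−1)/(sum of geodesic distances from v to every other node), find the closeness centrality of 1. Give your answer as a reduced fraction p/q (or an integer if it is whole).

Distances from 1: 2:1, 3:2, 4:1, 5:2, 6:1, 7:1, 8:1, 9:2. Sum = 11.
n = 9, so closeness = 8/11.

8/11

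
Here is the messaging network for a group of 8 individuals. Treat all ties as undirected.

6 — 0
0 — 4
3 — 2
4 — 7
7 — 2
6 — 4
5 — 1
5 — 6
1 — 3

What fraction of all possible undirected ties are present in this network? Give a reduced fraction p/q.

9/28

There are 9 edges and 8 nodes, so the maximum possible is C(8,2) = 28.
Density = 9/28.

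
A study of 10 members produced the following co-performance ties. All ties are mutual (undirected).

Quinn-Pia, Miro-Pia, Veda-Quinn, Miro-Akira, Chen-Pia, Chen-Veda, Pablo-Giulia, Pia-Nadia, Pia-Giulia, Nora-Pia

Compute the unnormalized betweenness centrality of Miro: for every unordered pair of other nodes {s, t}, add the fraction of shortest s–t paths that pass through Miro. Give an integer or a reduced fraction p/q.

Pairs whose geodesics pass through Miro — Nora–Akira: 1; Pablo–Akira: 1; Chen–Akira: 1; Nadia–Akira: 1; Quinn–Akira: 1; Giulia–Akira: 1; Akira–Veda: 2/2; Akira–Pia: 1.
All other pairs contribute 0.
Summing the contributions gives betweenness(Miro) = 8.

8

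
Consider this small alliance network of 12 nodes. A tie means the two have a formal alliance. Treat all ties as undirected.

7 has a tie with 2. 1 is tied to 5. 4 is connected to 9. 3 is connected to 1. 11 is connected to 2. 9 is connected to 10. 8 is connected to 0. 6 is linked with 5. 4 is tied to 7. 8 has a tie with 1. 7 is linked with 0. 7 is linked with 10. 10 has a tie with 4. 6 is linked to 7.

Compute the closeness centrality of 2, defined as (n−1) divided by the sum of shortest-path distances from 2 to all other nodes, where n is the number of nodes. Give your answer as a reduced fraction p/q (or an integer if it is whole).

Distances from 2: 0:2, 1:4, 3:5, 4:2, 5:3, 6:2, 7:1, 8:3, 9:3, 10:2, 11:1. Sum = 28.
n = 12, so closeness = 11/28.

11/28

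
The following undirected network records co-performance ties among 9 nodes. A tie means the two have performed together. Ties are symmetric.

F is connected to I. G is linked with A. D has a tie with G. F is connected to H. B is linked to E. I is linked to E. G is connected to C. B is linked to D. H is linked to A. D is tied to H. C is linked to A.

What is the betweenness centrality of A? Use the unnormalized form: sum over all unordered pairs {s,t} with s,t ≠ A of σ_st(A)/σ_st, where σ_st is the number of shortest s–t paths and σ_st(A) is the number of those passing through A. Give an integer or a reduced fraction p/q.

Pairs whose geodesics pass through A — H–C: 1; H–G: 1/2; C–I: 1; C–F: 1; G–I: 1/3; G–F: 1/2.
All other pairs contribute 0.
Summing the contributions gives betweenness(A) = 13/3.

13/3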